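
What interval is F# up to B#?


Reasoning:
Letter names: F → B spans 4 letter names → a 4th
Semitones: F# → B# = 6 half-steps
A 4th of 6 semitones is an augmented 4th
= augmented 4th


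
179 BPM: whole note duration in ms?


Working:
One quarter-note beat = 60000 / BPM = 60000 / 179 ms
Whole note = 4 × quarter note
Duration = 4 × 60000 / 179 = 240000 / 179
= 1340.8 ms


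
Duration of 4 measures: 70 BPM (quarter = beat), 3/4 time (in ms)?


Reasoning:
Quarter-note beat duration = 60000 / 70 ms
Beats per measure (3/4) = 3
One measure = 3 × 60000 / 70 = 180000 / 70 ms
4 measures = 4 × 180000 / 70 = 720000 / 70
= 10285.7 ms


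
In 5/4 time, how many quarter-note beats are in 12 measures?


Solution.
Time signature 5/4: the bottom number 4 means the quarter note gets one count
The top number 5 means 5 quarter-note beats per measure
Total = 5 × 12 measures
= 60 quarter-note beats


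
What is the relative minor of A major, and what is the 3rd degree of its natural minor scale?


Let's work it out.
The relative minor shares the major's key signature and starts on its 6th degree
6th degree = a major 6th above the tonic; a major 6th above A is F#
→ relative minor of A major is F# minor
F# natural minor scale: F# G# A B C# D E
= F# minor; 3rd degree = A


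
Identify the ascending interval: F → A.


Reasoning:
Letter names: F → A spans 3 letter names → a 3rd
Semitones: F → A = 4 half-steps
A 3rd of 4 semitones is a major 3rd
= major 3rd


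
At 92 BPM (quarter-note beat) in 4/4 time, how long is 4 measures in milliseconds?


Quarter-note beat duration = 60000 / 92 ms
Beats per measure (4/4) = 4
One measure = 4 × 60000 / 92 = 240000 / 92 ms
4 measures = 4 × 240000 / 92 = 960000 / 92
= 10434.8 ms


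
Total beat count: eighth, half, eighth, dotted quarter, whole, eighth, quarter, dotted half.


Let's work it out.
Beat values:
  eighth = 0.5 beats
  half = 2 beats
  eighth = 0.5 beats
  dotted quarter = 1.5 beats
  whole = 4 beats
  eighth = 0.5 beats
  quarter = 1 beat
  dotted half = 3 beats
Sum = 0.5 + 2 + 0.5 + 1.5 + 4 + 0.5 + 1 + 3
= 13 beats


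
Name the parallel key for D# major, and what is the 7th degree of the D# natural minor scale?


Solution.
Parallel keys share the same tonic but differ in mode
D# major → parallel is D# minor
D# natural minor scale: D# E# F# G# A# B C#
= D# minor; 7th degree = C#


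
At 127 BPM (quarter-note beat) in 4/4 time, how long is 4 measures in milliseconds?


Let's work it out.
Quarter-note beat duration = 60000 / 127 ms
Beats per measure (4/4) = 4
One measure = 4 × 60000 / 127 = 240000 / 127 ms
4 measures = 4 × 240000 / 127 = 960000 / 127
= 7559.1 ms


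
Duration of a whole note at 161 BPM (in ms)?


One quarter-note beat = 60000 / BPM = 60000 / 161 ms
Whole note = 4 × quarter note
Duration = 4 × 60000 / 161 = 240000 / 161
= 1490.7 ms


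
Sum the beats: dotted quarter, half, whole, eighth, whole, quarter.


Working:
Beat values:
  dotted quarter = 1.5 beats
  half = 2 beats
  whole = 4 beats
  eighth = 0.5 beats
  whole = 4 beats
  quarter = 1 beat
Sum = 1.5 + 2 + 4 + 0.5 + 4 + 1
= 13 beats


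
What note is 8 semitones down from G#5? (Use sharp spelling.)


Reasoning:
G#5: chromatic position 8 in octave 5 → absolute = 5×12 + 8 = 68
Transpose down 8: 68 - 8 = 60
60 = 5×12 + 0 → C in octave 5
Result = C5


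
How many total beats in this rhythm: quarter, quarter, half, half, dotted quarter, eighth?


Beat values:
  quarter = 1 beat
  quarter = 1 beat
  half = 2 beats
  half = 2 beats
  dotted quarter = 1.5 beats
  eighth = 0.5 beats
Sum = 1 + 1 + 2 + 2 + 1.5 + 0.5
= 8 beats


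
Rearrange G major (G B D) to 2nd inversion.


Step by step:
Root position: G B D
2nd inversion: move root and 3rd up an octave
Bass note: D
Notes (bottom to top) = D G B


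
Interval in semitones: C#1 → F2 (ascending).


Step by step:
Absolute semitone position = octave×12 + chromatic position
C#1: 1×12 + 1 = 13
F2: 2×12 + 5 = 29
Difference = 29 - 13 = 16
= 16 semitones


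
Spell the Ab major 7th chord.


Let's work it out.
Major 7th chord = root + major 3rd + perfect 5th + major 7th
Seventh chords stack in thirds, so the letter names are A-C-E-G
Root: Ab
Major 3rd above Ab: C
Perfect 5th above Ab: Eb
Major 7th above Ab: G
Chord = Ab C Eb G


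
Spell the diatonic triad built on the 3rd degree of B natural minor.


Reasoning:
B natural minor scale: B C# D E F# G A
Diatonic triad on degree 3 stacks scale notes 3, 5, 7: D F# A
D→F# = 4 semitones; D→A = 7 semitones → major triad
= D F# A (major)


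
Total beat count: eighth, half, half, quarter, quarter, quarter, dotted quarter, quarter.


Reasoning:
Beat values:
  eighth = 0.5 beats
  half = 2 beats
  half = 2 beats
  quarter = 1 beat
  quarter = 1 beat
  quarter = 1 beat
  dotted quarter = 1.5 beats
  quarter = 1 beat
Sum = 0.5 + 2 + 2 + 1 + 1 + 1 + 1.5 + 1
= 10 beats


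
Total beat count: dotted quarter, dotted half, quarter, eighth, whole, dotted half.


Reasoning:
Beat values:
  dotted quarter = 1.5 beats
  dotted half = 3 beats
  quarter = 1 beat
  eighth = 0.5 beats
  whole = 4 beats
  dotted half = 3 beats
Sum = 1.5 + 3 + 1 + 0.5 + 4 + 3
= 13 beats


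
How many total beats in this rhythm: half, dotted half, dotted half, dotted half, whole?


Reasoning:
Beat values:
  half = 2 beats
  dotted half = 3 beats
  dotted half = 3 beats
  dotted half = 3 beats
  whole = 4 beats
Sum = 2 + 3 + 3 + 3 + 4
= 15 beats


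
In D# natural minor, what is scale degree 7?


Natural minor scale pattern: W-H-W-W-H-W-W (2-1-2-2-1-2-2 semitones)
Starting from D#:
  D# + 2 semitones → E#
  E# + 1 semitone → F#
  F# + 2 semitones → G#
  G# + 2 semitones → A#
  A# + 1 semitone → B
  B + 2 semitones → C#
  C# + 2 semitones → D#
Scale: D# E# F# G# A# B C#
Degree 7 = C#


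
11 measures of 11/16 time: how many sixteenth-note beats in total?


Working:
Time signature 11/16: the bottom number 16 means the sixteenth note gets one count
The top number 11 means 11 sixteenth-note beats per measure
Total = 11 × 11 measures
= 121 sixteenth-note beats


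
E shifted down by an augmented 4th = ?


augmented 4th: 4 letter names, 6 semitones
Letter: E - 3 → B
Pitch: E - 6 semitones, spelled as a B → Bb
= Bb


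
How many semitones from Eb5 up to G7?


Reasoning:
Absolute semitone position = octave×12 + chromatic position
Eb5: 5×12 + 3 = 63
G7: 7×12 + 7 = 91
Difference = 91 - 63 = 28
= 28 semitones


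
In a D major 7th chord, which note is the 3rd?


Working:
Major 7th chord = root + major 3rd + perfect 5th + major 7th
Seventh chords stack in thirds, so the letter names are D-F-A-C
Root: D
Major 3rd above D: F#
Perfect 5th above D: A
Major 7th above D: C#
The 3rd = F#


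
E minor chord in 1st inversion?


Step by step:
Root position: E G B
1st inversion: move root up an octave
Bass note: G
Notes (bottom to top) = G B E


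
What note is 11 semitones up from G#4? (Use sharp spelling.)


G#4: chromatic position 8 in octave 4 → absolute = 4×12 + 8 = 56
Transpose up 11: 56 + 11 = 67
67 = 5×12 + 7 → G in octave 5
Result = G5


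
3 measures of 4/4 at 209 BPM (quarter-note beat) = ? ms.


Step by step:
Quarter-note beat duration = 60000 / 209 ms
Beats per measure (4/4) = 4
One measure = 4 × 60000 / 209 = 240000 / 209 ms
3 measures = 3 × 240000 / 209 = 720000 / 209
= 3445.0 ms


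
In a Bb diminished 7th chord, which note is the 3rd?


Step by step:
Diminished 7th chord = root + minor 3rd + diminished 5th + diminished 7th
Seventh chords stack in thirds, so the letter names are B-D-F-A
Root: Bb
Minor 3rd above Bb: Db
Diminished 5th above Bb: Fb
Diminished 7th above Bb: Abb
The 3rd = Db


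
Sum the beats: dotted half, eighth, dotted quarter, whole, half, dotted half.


Reasoning:
Beat values:
  dotted half = 3 beats
  eighth = 0.5 beats
  dotted quarter = 1.5 beats
  whole = 4 beats
  half = 2 beats
  dotted half = 3 beats
Sum = 3 + 0.5 + 1.5 + 4 + 2 + 3
= 14 beats


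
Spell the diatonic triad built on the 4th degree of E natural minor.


Solution.
E natural minor scale: E F# G A B C D
Diatonic triad on degree 4 stacks scale notes 4, 6, 1: A C E
A→C = 3 semitones; A→E = 7 semitones → minor triad
= A C E (minor)


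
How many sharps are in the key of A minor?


Sharp minor keys follow the circle of fifths: A(0), E(1), B(2), F#(3), C#(4), G#(5), D#(6), A#(7)
A minor has 0 sharps
= 0 sharps


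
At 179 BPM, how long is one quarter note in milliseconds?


Working:
One quarter-note beat = 60000 / BPM = 60000 / 179 ms
Duration = 60000 / 179
= 335.2 ms


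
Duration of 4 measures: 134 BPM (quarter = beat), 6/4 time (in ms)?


Solution.
Quarter-note beat duration = 60000 / 134 ms
Beats per measure (6/4) = 6
One measure = 6 × 60000 / 134 = 360000 / 134 ms
4 measures = 4 × 360000 / 134 = 1440000 / 134
= 10746.3 ms


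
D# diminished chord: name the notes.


Reasoning:
Diminished triad = root + minor 3rd (3 semitones) + diminished 5th (6 semitones)
A triad on D# stacks thirds, so the chord tones use letter names D-F-A
Root: D#
Minor 3rd above D#: F#
Diminished 5th above D#: A
Chord = D# F# A


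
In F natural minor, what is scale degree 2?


Natural minor scale pattern: W-H-W-W-H-W-W (2-1-2-2-1-2-2 semitones)
Starting from F:
  F + 2 semitones → G
  G + 1 semitone → Ab
  Ab + 2 semitones → Bb
  Bb + 2 semitones → C
  C + 1 semitone → Db
  Db + 2 semitones → Eb
  Eb + 2 semitones → F
Scale: F G Ab Bb C Db Eb
Degree 2 = G


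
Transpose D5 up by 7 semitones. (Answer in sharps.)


D5: chromatic position 2 in octave 5 → absolute = 5×12 + 2 = 62
Transpose up 7: 62 + 7 = 69
69 = 5×12 + 9 → A in octave 5
Result = A5


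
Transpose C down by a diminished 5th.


Solution.
diminished 5th: 5 letter names, 6 semitones
Letter: C - 4 → F
Pitch: C - 6 semitones, spelled as an F → F#
= F#


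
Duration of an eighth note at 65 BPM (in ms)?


One quarter-note beat = 60000 / BPM = 60000 / 65 ms
Eighth note = 1/2 × quarter note
Duration = 1/2 × 60000 / 65 = 30000 / 65
= 461.5 ms


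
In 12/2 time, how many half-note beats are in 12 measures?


Step by step:
Time signature 12/2: the bottom number 2 means the half note gets one count
The top number 12 means 12 half-note beats per measure
Total = 12 × 12 measures
= 144 half-note beats


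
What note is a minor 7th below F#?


A 7th spans 7 letter names, so from F we land on G
A minor 7th = 10 semitones below F#
Spell G at that pitch: G#
= G#


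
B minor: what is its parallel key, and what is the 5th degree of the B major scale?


Step by step:
Parallel keys share the same tonic but differ in mode
B minor → parallel is B major
B major scale: B C# D# E F# G# A#
= B major; 5th degree = F#


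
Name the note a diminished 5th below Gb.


Reasoning:
A 5th spans 5 letter names, so from G we land on C
A diminished 5th = 6 semitones below Gb
Spell C at that pitch: C
= C


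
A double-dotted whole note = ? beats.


Step by step:
Base whole note = 4 beats
Dot 1 adds half the previous value: +2
Dot 2 adds half the previous value: +1
One double-dotted whole = 4 + 2 + 1 = 7
= 7 beats


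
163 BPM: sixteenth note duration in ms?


Let's work it out.
One quarter-note beat = 60000 / BPM = 60000 / 163 ms
Sixteenth note = 1/4 × quarter note
Duration = 1/4 × 60000 / 163 = 15000 / 163
= 92.0 ms


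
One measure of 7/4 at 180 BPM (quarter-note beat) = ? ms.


Quarter-note beat duration = 60000 / 180 ms
Beats per measure (7/4) = 7
One measure = 7 × 60000 / 180 = 420000 / 180 ms
= 2333.3 ms


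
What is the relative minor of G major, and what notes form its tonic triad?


Let's work it out.
The relative minor shares the major's key signature and starts on its 6th degree
6th degree = a major 6th above the tonic; a major 6th above G is E
→ relative minor of G major is E minor
Tonic triad of E minor = root + minor 3rd + perfect 5th = E G B
= E minor; triad = E G B


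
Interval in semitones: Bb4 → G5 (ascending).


Working:
Absolute semitone position = octave×12 + chromatic position
Bb4: 4×12 + 10 = 58
G5: 5×12 + 7 = 67
Difference = 67 - 58 = 9
= 9 semitones


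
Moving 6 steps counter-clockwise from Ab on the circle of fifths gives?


Step by step:
Each counter-clockwise step moves down a perfect 5th (= up a perfect 4th)
From Ab: Ab → Db → F#/Gb → B → E → A → D
= D


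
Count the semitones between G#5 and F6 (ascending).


Solution.
Absolute semitone position = octave×12 + chromatic position
G#5: 5×12 + 8 = 68
F6: 6×12 + 5 = 77
Difference = 77 - 68 = 9
= 9 semitones


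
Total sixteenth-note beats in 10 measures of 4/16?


Step by step:
Time signature 4/16: the bottom number 16 means the sixteenth note gets one count
The top number 4 means 4 sixteenth-note beats per measure
Total = 4 × 10 measures
= 40 sixteenth-note beats


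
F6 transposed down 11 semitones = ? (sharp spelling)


Step by step:
F6: chromatic position 5 in octave 6 → absolute = 6×12 + 5 = 77
Transpose down 11: 77 - 11 = 66
66 = 5×12 + 6 → F# in octave 5
Result = F#5


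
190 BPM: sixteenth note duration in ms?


Reasoning:
One quarter-note beat = 60000 / BPM = 60000 / 190 ms
Sixteenth note = 1/4 × quarter note
Duration = 1/4 × 60000 / 190 = 15000 / 190
= 78.9 ms


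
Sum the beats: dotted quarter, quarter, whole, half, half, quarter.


Working:
Beat values:
  dotted quarter = 1.5 beats
  quarter = 1 beat
  whole = 4 beats
  half = 2 beats
  half = 2 beats
  quarter = 1 beat
Sum = 1.5 + 1 + 4 + 2 + 2 + 1
= 11.5 beats


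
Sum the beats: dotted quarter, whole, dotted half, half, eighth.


Let's work it out.
Beat values:
  dotted quarter = 1.5 beats
  whole = 4 beats
  dotted half = 3 beats
  half = 2 beats
  eighth = 0.5 beats
Sum = 1.5 + 4 + 3 + 2 + 0.5
= 11 beats


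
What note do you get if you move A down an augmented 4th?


augmented 4th: 4 letter names, 6 semitones
Letter: A - 3 → E
Pitch: A - 6 semitones, spelled as an E → Eb
= Eb


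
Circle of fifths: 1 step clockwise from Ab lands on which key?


Each clockwise step on the circle of fifths moves up a perfect 5th
From Ab: Ab → Eb
= Eb


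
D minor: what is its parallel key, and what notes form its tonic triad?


Parallel keys share the same tonic but differ in mode
D minor → parallel is D major
Tonic triad of D major = D F# A
= D major; triad = D F# A


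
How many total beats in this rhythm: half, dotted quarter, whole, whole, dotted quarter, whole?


Working:
Beat values:
  half = 2 beats
  dotted quarter = 1.5 beats
  whole = 4 beats
  whole = 4 beats
  dotted quarter = 1.5 beats
  whole = 4 beats
Sum = 2 + 1.5 + 4 + 4 + 1.5 + 4
= 17 beats


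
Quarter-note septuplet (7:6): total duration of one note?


Step by step:
Septuplet: 7 notes occupy the space of 6 quarter notes
Space = 6 × 1 = 6 beats
Each septuplet note = 6 / 7 = 6/7 beats
= 6/7 beats


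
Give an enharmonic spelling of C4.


Step by step:
Enharmonic notes sound the same pitch but are spelled with different letter names
C and Dbb name the same pitch class
= Dbb4


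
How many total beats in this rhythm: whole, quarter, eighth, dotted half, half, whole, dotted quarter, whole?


Reasoning:
Beat values:
  whole = 4 beats
  quarter = 1 beat
  eighth = 0.5 beats
  dotted half = 3 beats
  half = 2 beats
  whole = 4 beats
  dotted quarter = 1.5 beats
  whole = 4 beats
Sum = 4 + 1 + 0.5 + 3 + 2 + 4 + 1.5 + 4
= 20 beats


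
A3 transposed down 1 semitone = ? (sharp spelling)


Let's work it out.
A3: chromatic position 9 in octave 3 → absolute = 3×12 + 9 = 45
Transpose down 1: 45 - 1 = 44
44 = 3×12 + 8 → G# in octave 3
Result = G#3


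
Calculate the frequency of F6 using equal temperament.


f = 440 × 2^(n/12) where n = semitones from A4
F6: 20 semitones from A4
f = 440 × 2^(20/12)
f = 1396.91 Hz


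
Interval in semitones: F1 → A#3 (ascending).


Reasoning:
Absolute semitone position = octave×12 + chromatic position
F1: 1×12 + 5 = 17
A#3: 3×12 + 10 = 46
Difference = 46 - 17 = 29
= 29 semitones


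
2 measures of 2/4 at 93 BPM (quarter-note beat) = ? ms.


Step by step:
Quarter-note beat duration = 60000 / 93 ms
Beats per measure (2/4) = 2
One measure = 2 × 60000 / 93 = 120000 / 93 ms
2 measures = 2 × 120000 / 93 = 240000 / 93
= 2580.6 ms


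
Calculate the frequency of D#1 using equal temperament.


Solution.
f = 440 × 2^(n/12) where n = semitones from A4
D#1: -42 semitones from A4
f = 440 × 2^(-42/12)
f = 38.89 Hz


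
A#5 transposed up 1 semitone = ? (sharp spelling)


Step by step:
A#5: chromatic position 10 in octave 5 → absolute = 5×12 + 10 = 70
Transpose up 1: 70 + 1 = 71
71 = 5×12 + 11 → B in octave 5
Result = B5


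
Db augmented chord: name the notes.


Step by step:
Augmented triad = root + major 3rd (4 semitones) + augmented 5th (8 semitones)
A triad on Db stacks thirds, so the chord tones use letter names D-F-A
Root: Db
Major 3rd above Db: F
Augmented 5th above Db: A
Chord = Db F A


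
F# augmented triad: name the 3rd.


Let's work it out.
Augmented triad = root + major 3rd (4 semitones) + augmented 5th (8 semitones)
A triad on F# stacks thirds, so the chord tones use letter names F-A-C
Root: F#
Major 3rd above F#: A#
Augmented 5th above F#: C##
The 3rd = A#


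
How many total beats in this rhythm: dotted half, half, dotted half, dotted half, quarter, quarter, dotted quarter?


Reasoning:
Beat values:
  dotted half = 3 beats
  half = 2 beats
  dotted half = 3 beats
  dotted half = 3 beats
  quarter = 1 beat
  quarter = 1 beat
  dotted quarter = 1.5 beats
Sum = 3 + 2 + 3 + 3 + 1 + 1 + 1.5
= 14.5 beats


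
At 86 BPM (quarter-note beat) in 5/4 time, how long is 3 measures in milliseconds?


Quarter-note beat duration = 60000 / 86 ms
Beats per measure (5/4) = 5
One measure = 5 × 60000 / 86 = 300000 / 86 ms
3 measures = 3 × 300000 / 86 = 900000 / 86
= 10465.1 ms


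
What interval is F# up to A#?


Letter names: F → A spans 3 letter names → a 3rd
Semitones: F# → A# = 4 half-steps
A 3rd of 4 semitones is a major 3rd
= major 3rd


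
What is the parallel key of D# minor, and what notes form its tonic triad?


Solution.
Parallel keys share the same tonic but differ in mode
D# minor → parallel is D# major
Tonic triad of D# major = D# F## A#
= D# major; triad = D# F## A#


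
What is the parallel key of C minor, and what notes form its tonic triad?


Let's work it out.
Parallel keys share the same tonic but differ in mode
C minor → parallel is C major
Tonic triad of C major = C E G
= C major; triad = C E G


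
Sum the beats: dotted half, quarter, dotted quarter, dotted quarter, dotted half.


Beat values:
  dotted half = 3 beats
  quarter = 1 beat
  dotted quarter = 1.5 beats
  dotted quarter = 1.5 beats
  dotted half = 3 beats
Sum = 3 + 1 + 1.5 + 1.5 + 3
= 10 beats


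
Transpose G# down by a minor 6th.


Step by step:
minor 6th: 6 letter names, 8 semitones
Letter: G - 5 → B
Pitch: G# - 8 semitones, spelled as a B → B#
= B#


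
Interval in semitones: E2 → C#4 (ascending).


Working:
Absolute semitone position = octave×12 + chromatic position
E2: 2×12 + 4 = 28
C#4: 4×12 + 1 = 49
Difference = 49 - 28 = 21
= 21 semitones


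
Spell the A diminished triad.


Reasoning:
Diminished triad = root + minor 3rd (3 semitones) + diminished 5th (6 semitones)
A triad on A stacks thirds, so the chord tones use letter names A-C-E
Root: A
Minor 3rd above A: C
Diminished 5th above A: Eb
Chord = A C Eb


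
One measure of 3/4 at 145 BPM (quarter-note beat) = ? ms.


Solution.
Quarter-note beat duration = 60000 / 145 ms
Beats per measure (3/4) = 3
One measure = 3 × 60000 / 145 = 180000 / 145 ms
= 1241.4 ms


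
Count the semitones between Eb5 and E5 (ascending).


Step by step:
Absolute semitone position = octave×12 + chromatic position
Eb5: 5×12 + 3 = 63
E5: 5×12 + 4 = 64
Difference = 64 - 63 = 1
= 1 semitone


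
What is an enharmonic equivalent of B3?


Reasoning:
Enharmonic notes sound the same pitch but are spelled with different letter names
B and Cb name the same pitch class
Octave numbers change at C, so B3 = Cb4
= Cb4


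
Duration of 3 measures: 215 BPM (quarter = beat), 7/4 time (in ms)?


Working:
Quarter-note beat duration = 60000 / 215 ms
Beats per measure (7/4) = 7
One measure = 7 × 60000 / 215 = 420000 / 215 ms
3 measures = 3 × 420000 / 215 = 1260000 / 215
= 5860.5 ms


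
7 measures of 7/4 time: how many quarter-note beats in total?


Time signature 7/4: the bottom number 4 means the quarter note gets one count
The top number 7 means 7 quarter-note beats per measure
Total = 7 × 7 measures
= 49 quarter-note beats


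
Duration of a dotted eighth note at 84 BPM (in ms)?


One quarter-note beat = 60000 / BPM = 60000 / 84 ms
Dotted eighth note = 3/4 × quarter note
Duration = 3/4 × 60000 / 84 = 45000 / 84
= 535.7 ms


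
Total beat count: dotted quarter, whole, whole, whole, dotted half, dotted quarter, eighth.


Step by step:
Beat values:
  dotted quarter = 1.5 beats
  whole = 4 beats
  whole = 4 beats
  whole = 4 beats
  dotted half = 3 beats
  dotted quarter = 1.5 beats
  eighth = 0.5 beats
Sum = 1.5 + 4 + 4 + 4 + 3 + 1.5 + 0.5
= 18.5 beats


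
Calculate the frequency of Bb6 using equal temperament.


f = 440 × 2^(n/12) where n = semitones from A4
Bb6: 25 semitones from A4
f = 440 × 2^(25/12)
f = 1864.66 Hz


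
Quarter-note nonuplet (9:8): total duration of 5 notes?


Step by step:
Nonuplet: 9 notes occupy the space of 8 quarter notes
Space = 8 × 1 = 8 beats
Each nonuplet note = 8 / 9 = 8/9 beats
5 notes = 5 × 8/9 = 40/9
= 40/9 beats


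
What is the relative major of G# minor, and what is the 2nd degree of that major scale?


Let's work it out.
The relative major shares the key signature and is a minor 3rd above the minor tonic
A minor 3rd above G# is B
→ relative major of G# minor is B major
B major scale: B C# D# E F# G# A#
= B major; 2nd degree = C#


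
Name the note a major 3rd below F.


Reasoning:
A 3rd spans 3 letter names, so from F we land on D
A major 3rd = 4 semitones below F
Spell D at that pitch: Db
= Db


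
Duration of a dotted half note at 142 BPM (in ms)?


Reasoning:
One quarter-note beat = 60000 / BPM = 60000 / 142 ms
Dotted half note = 3 × quarter note
Duration = 3 × 60000 / 142 = 180000 / 142
= 1267.6 ms


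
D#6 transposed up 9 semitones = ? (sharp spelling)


D#6: chromatic position 3 in octave 6 → absolute = 6×12 + 3 = 75
Transpose up 9: 75 + 9 = 84
84 = 7×12 + 0 → C in octave 7
Result = C7


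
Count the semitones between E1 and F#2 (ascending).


Step by step:
Absolute semitone position = octave×12 + chromatic position
E1: 1×12 + 4 = 16
F#2: 2×12 + 6 = 30
Difference = 30 - 16 = 14
= 14 semitones


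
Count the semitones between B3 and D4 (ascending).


Absolute semitone position = octave×12 + chromatic position
B3: 3×12 + 11 = 47
D4: 4×12 + 2 = 50
Difference = 50 - 47 = 3
= 3 semitones


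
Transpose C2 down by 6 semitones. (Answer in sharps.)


Working:
C2: chromatic position 0 in octave 2 → absolute = 2×12 + 0 = 24
Transpose down 6: 24 - 6 = 18
18 = 1×12 + 6 → F# in octave 1
Result = F#1


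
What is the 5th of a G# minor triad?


Reasoning:
Minor triad = root + minor 3rd (3 semitones) + perfect 5th (7 semitones)
A triad on G# stacks thirds, so the chord tones use letter names G-B-D
Root: G#
Minor 3rd above G#: B
Perfect 5th above G#: D#
The 5th = D#


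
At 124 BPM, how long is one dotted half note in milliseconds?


One quarter-note beat = 60000 / BPM = 60000 / 124 ms
Dotted half note = 3 × quarter note
Duration = 3 × 60000 / 124 = 180000 / 124
= 1451.6 ms


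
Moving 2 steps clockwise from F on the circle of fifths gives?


Step by step:
Each clockwise step on the circle of fifths moves up a perfect 5th
From F: F → C → G
= G


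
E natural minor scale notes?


Natural minor scale pattern: W-H-W-W-H-W-W (2-1-2-2-1-2-2 semitones)
Starting from E:
  E + 2 semitones → F#
  F# + 1 semitone → G
  G + 2 semitones → A
  A + 2 semitones → B
  B + 1 semitone → C
  C + 2 semitones → D
  D + 2 semitones → E
Scale = E F# G A B C D


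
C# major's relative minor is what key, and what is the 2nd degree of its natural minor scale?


The relative minor shares the major's key signature and starts on its 6th degree
6th degree = a major 6th above the tonic; a major 6th above C# is A#
→ relative minor of C# major is A# minor
A# natural minor scale: A# B# C# D# E# F# G#
= A# minor; 2nd degree = B#


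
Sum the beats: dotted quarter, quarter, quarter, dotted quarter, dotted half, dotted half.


Beat values:
  dotted quarter = 1.5 beats
  quarter = 1 beat
  quarter = 1 beat
  dotted quarter = 1.5 beats
  dotted half = 3 beats
  dotted half = 3 beats
Sum = 1.5 + 1 + 1 + 1.5 + 3 + 3
= 11 beats


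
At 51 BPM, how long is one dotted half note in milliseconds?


Solution.
One quarter-note beat = 60000 / BPM = 60000 / 51 ms
Dotted half note = 3 × quarter note
Duration = 3 × 60000 / 51 = 180000 / 51
= 3529.4 ms


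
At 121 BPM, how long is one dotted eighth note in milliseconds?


Reasoning:
One quarter-note beat = 60000 / BPM = 60000 / 121 ms
Dotted eighth note = 3/4 × quarter note
Duration = 3/4 × 60000 / 121 = 45000 / 121
= 371.9 ms


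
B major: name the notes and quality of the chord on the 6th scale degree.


B major scale: B C# D# E F# G# A#
Diatonic triad on degree 6 stacks scale notes 6, 1, 3: G# B D#
G#→B = 3 semitones; G#→D# = 7 semitones → minor triad
= G# B D# (minor)


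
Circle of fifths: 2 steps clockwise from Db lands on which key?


Working:
Each clockwise step on the circle of fifths moves up a perfect 5th
From Db: Db → Ab → Eb
= Eb


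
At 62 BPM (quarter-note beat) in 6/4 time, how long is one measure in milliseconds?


Quarter-note beat duration = 60000 / 62 ms
Beats per measure (6/4) = 6
One measure = 6 × 60000 / 62 = 360000 / 62 ms
= 5806.5 ms


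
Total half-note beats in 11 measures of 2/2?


Step by step:
Time signature 2/2: the bottom number 2 means the half note gets one count
The top number 2 means 2 half-note beats per measure
Total = 2 × 11 measures
= 22 half-note beats


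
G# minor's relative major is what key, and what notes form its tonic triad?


The relative major shares the key signature and is a minor 3rd above the minor tonic
A minor 3rd above G# is B
→ relative major of G# minor is B major
Tonic triad of B major = root + major 3rd + perfect 5th = B D# F#
= B major; triad = B D# F#


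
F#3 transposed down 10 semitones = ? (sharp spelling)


Let's work it out.
F#3: chromatic position 6 in octave 3 → absolute = 3×12 + 6 = 42
Transpose down 10: 42 - 10 = 32
32 = 2×12 + 8 → G# in octave 2
Result = G#2


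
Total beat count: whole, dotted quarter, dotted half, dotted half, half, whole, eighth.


Let's work it out.
Beat values:
  whole = 4 beats
  dotted quarter = 1.5 beats
  dotted half = 3 beats
  dotted half = 3 beats
  half = 2 beats
  whole = 4 beats
  eighth = 0.5 beats
Sum = 4 + 1.5 + 3 + 3 + 2 + 4 + 0.5
= 18 beats


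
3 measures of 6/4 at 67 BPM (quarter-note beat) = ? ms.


Quarter-note beat duration = 60000 / 67 ms
Beats per measure (6/4) = 6
One measure = 6 × 60000 / 67 = 360000 / 67 ms
3 measures = 3 × 360000 / 67 = 1080000 / 67
= 16119.4 ms


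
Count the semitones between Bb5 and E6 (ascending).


Working:
Absolute semitone position = octave×12 + chromatic position
Bb5: 5×12 + 10 = 70
E6: 6×12 + 4 = 76
Difference = 76 - 70 = 6
= 6 semitones


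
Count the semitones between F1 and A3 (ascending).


Solution.
Absolute semitone position = octave×12 + chromatic position
F1: 1×12 + 5 = 17
A3: 3×12 + 9 = 45
Difference = 45 - 17 = 28
= 28 semitones


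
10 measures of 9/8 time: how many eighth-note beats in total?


Reasoning:
Time signature 9/8: the bottom number 8 means the eighth note gets one count
The top number 9 means 9 eighth-note beats per measure
Total = 9 × 10 measures
= 90 eighth-note beats


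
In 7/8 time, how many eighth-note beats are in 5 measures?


Time signature 7/8: the bottom number 8 means the eighth note gets one count
The top number 7 means 7 eighth-note beats per measure
Total = 7 × 5 measures
= 35 eighth-note beats


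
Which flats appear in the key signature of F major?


Reasoning:
Flat major keys: C(0), F(1), Bb(2), Eb(3), Ab(4), Db(5), Gb(6), Cb(7)
F major has 1 flat
Order of flats: Bb Eb Ab Db Gb Cb Fb → first 1: Bb
= Bb


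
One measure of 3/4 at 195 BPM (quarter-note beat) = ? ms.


Reasoning:
Quarter-note beat duration = 60000 / 195 ms
Beats per measure (3/4) = 3
One measure = 3 × 60000 / 195 = 180000 / 195 ms
= 923.1 ms


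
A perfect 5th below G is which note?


Reasoning:
A 5th spans 5 letter names, so from G we land on C
A perfect 5th = 7 semitones below G
Spell C at that pitch: C
= C


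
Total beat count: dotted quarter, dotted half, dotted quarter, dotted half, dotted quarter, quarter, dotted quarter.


Reasoning:
Beat values:
  dotted quarter = 1.5 beats
  dotted half = 3 beats
  dotted quarter = 1.5 beats
  dotted half = 3 beats
  dotted quarter = 1.5 beats
  quarter = 1 beat
  dotted quarter = 1.5 beats
Sum = 1.5 + 3 + 1.5 + 3 + 1.5 + 1 + 1.5
= 13 beats


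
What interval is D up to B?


Letter names: D → B spans 6 letter names → a 6th
Semitones: D → B = 9 half-steps
A 6th of 9 semitones is a major 6th
= major 6th


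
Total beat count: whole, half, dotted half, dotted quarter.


Beat values:
  whole = 4 beats
  half = 2 beats
  dotted half = 3 beats
  dotted quarter = 1.5 beats
Sum = 4 + 2 + 3 + 1.5
= 10.5 beats


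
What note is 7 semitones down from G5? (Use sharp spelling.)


Solution.
G5: chromatic position 7 in octave 5 → absolute = 5×12 + 7 = 67
Transpose down 7: 67 - 7 = 60
60 = 5×12 + 0 → C in octave 5
Result = C5


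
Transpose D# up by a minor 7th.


Solution.
minor 7th: 7 letter names, 10 semitones
Letter: D + 6 → C
Pitch: D# + 10 semitones, spelled as a C → C#
= C#


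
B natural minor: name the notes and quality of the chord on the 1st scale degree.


Working:
B natural minor scale: B C# D E F# G A
Diatonic triad on degree 1 stacks scale notes 1, 3, 5: B D F#
B→D = 3 semitones; B→F# = 7 semitones → minor triad
= B D F# (minor)


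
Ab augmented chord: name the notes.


Reasoning:
Augmented triad = root + major 3rd (4 semitones) + augmented 5th (8 semitones)
A triad on Ab stacks thirds, so the chord tones use letter names A-C-E
Root: Ab
Major 3rd above Ab: C
Augmented 5th above Ab: E
Chord = Ab C E


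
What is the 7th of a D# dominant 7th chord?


Step by step:
Dominant 7th chord = root + major 3rd + perfect 5th + minor 7th
Seventh chords stack in thirds, so the letter names are D-F-A-C
Root: D#
Major 3rd above D#: F##
Perfect 5th above D#: A#
Minor 7th above D#: C#
The 7th = C#


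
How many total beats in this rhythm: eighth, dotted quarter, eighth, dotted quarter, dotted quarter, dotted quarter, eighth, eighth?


Solution.
Beat values:
  eighth = 0.5 beats
  dotted quarter = 1.5 beats
  eighth = 0.5 beats
  dotted quarter = 1.5 beats
  dotted quarter = 1.5 beats
  dotted quarter = 1.5 beats
  eighth = 0.5 beats
  eighth = 0.5 beats
Sum = 0.5 + 1.5 + 0.5 + 1.5 + 1.5 + 1.5 + 0.5 + 0.5
= 8 beats


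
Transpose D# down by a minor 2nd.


Reasoning:
minor 2nd: 2 letter names, 1 semitones
Letter: D - 1 → C
Pitch: D# - 1 semitones, spelled as a C → C##
= C##


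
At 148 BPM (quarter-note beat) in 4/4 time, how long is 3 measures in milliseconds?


Let's work it out.
Quarter-note beat duration = 60000 / 148 ms
Beats per measure (4/4) = 4
One measure = 4 × 60000 / 148 = 240000 / 148 ms
3 measures = 3 × 240000 / 148 = 720000 / 148
= 4864.9 ms


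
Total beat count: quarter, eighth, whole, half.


Solution.
Beat values:
  quarter = 1 beat
  eighth = 0.5 beats
  whole = 4 beats
  half = 2 beats
Sum = 1 + 0.5 + 4 + 2
= 7.5 beats


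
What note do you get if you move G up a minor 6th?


minor 6th: 6 letter names, 8 semitones
Letter: G + 5 → E
Pitch: G + 8 semitones, spelled as an E → Eb
= Eb


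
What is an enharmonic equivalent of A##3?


Let's work it out.
Enharmonic notes sound the same pitch but are spelled with different letter names
A## and B name the same pitch class
= B3


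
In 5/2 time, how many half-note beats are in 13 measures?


Time signature 5/2: the bottom number 2 means the half note gets one count
The top number 5 means 5 half-note beats per measure
Total = 5 × 13 measures
= 65 half-note beats


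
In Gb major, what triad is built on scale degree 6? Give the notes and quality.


Working:
Gb major scale: Gb Ab Bb Cb Db Eb F
Diatonic triad on degree 6 stacks scale notes 6, 1, 3: Eb Gb Bb
Eb→Gb = 3 semitones; Eb→Bb = 7 semitones → minor triad
= Eb Gb Bb (minor)


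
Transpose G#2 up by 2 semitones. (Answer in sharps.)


G#2: chromatic position 8 in octave 2 → absolute = 2×12 + 8 = 32
Transpose up 2: 32 + 2 = 34
34 = 2×12 + 10 → A# in octave 2
Result = A#2


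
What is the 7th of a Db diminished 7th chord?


Let's work it out.
Diminished 7th chord = root + minor 3rd + diminished 5th + diminished 7th
Seventh chords stack in thirds, so the letter names are D-F-A-C
Root: Db
Minor 3rd above Db: Fb
Diminished 5th above Db: Abb
Diminished 7th above Db: Cbb
The 7th = Cbb


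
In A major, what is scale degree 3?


Solution.
Major scale pattern: W-W-H-W-W-W-H (2-2-1-2-2-2-1 semitones)
Starting from A:
  A + 2 semitones → B
  B + 2 semitones → C#
  C# + 1 semitone → D
  D + 2 semitones → E
  E + 2 semitones → F#
  F# + 2 semitones → G#
  G# + 1 semitone → A
Scale: A B C# D E F# G#
Degree 3 = C#


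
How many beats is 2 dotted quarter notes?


Base quarter note = 1 beat
Dot 1 adds half the previous value: +1/2
One dotted quarter = 1 + 1/2 = 3/2
2 of them = 2 × 3/2 = 3
= 3 beats


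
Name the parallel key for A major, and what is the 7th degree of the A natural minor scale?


Step by step:
Parallel keys share the same tonic but differ in mode
A major → parallel is A minor
A natural minor scale: A B C D E F G
= A minor; 7th degree = G


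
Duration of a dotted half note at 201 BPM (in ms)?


Working:
One quarter-note beat = 60000 / BPM = 60000 / 201 ms
Dotted half note = 3 × quarter note
Duration = 3 × 60000 / 201 = 180000 / 201
= 895.5 ms


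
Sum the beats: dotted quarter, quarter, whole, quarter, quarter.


Beat values:
  dotted quarter = 1.5 beats
  quarter = 1 beat
  whole = 4 beats
  quarter = 1 beat
  quarter = 1 beat
Sum = 1.5 + 1 + 4 + 1 + 1
= 8.5 beats


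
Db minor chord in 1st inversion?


Solution.
Root position: Db Fb Ab
1st inversion: move root up an octave
Bass note: Fb
Notes (bottom to top) = Fb Ab Db


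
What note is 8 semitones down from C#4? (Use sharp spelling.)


C#4: chromatic position 1 in octave 4 → absolute = 4×12 + 1 = 49
Transpose down 8: 49 - 8 = 41
41 = 3×12 + 5 → F in octave 3
Result = F3


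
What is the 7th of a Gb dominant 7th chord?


Step by step:
Dominant 7th chord = root + major 3rd + perfect 5th + minor 7th
Seventh chords stack in thirds, so the letter names are G-B-D-F
Root: Gb
Major 3rd above Gb: Bb
Perfect 5th above Gb: Db
Minor 7th above Gb: Fb
The 7th = Fb


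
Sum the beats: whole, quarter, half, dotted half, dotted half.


Step by step:
Beat values:
  whole = 4 beats
  quarter = 1 beat
  half = 2 beats
  dotted half = 3 beats
  dotted half = 3 beats
Sum = 4 + 1 + 2 + 3 + 3
= 13 beats


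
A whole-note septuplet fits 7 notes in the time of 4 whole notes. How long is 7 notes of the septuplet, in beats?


Working:
Septuplet: 7 notes occupy the space of 4 whole notes
Space = 4 × 4 = 16 beats
Each septuplet note = 16 / 7 = 16/7 beats
7 notes = 7 × 16/7 = 16
= 16 beats


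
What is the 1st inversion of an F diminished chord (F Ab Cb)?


Solution.
Root position: F Ab Cb
1st inversion: move root up an octave
Bass note: Ab
Notes (bottom to top) = Ab Cb F


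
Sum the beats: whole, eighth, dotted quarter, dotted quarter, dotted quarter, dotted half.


Solution.
Beat values:
  whole = 4 beats
  eighth = 0.5 beats
  dotted quarter = 1.5 beats
  dotted quarter = 1.5 beats
  dotted quarter = 1.5 beats
  dotted half = 3 beats
Sum = 4 + 0.5 + 1.5 + 1.5 + 1.5 + 3
= 12 beats


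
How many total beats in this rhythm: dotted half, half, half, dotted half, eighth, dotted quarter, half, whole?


Step by step:
Beat values:
  dotted half = 3 beats
  half = 2 beats
  half = 2 beats
  dotted half = 3 beats
  eighth = 0.5 beats
  dotted quarter = 1.5 beats
  half = 2 beats
  whole = 4 beats
Sum = 3 + 2 + 2 + 3 + 0.5 + 1.5 + 2 + 4
= 18 beats


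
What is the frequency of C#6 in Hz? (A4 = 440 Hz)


Step by step:
f = 440 × 2^(n/12) where n = semitones from A4
C#6: 16 semitones from A4
f = 440 × 2^(16/12)
f = 1108.73 Hz


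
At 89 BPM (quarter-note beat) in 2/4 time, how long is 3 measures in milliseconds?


Solution.
Quarter-note beat duration = 60000 / 89 ms
Beats per measure (2/4) = 2
One measure = 2 × 60000 / 89 = 120000 / 89 ms
3 measures = 3 × 120000 / 89 = 360000 / 89
= 4044.9 ms


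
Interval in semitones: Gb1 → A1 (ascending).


Solution.
Absolute semitone position = octave×12 + chromatic position
Gb1: 1×12 + 6 = 18
A1: 1×12 + 9 = 21
Difference = 21 - 18 = 3
= 3 semitones


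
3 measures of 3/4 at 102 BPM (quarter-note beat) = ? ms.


Let's work it out.
Quarter-note beat duration = 60000 / 102 ms
Beats per measure (3/4) = 3
One measure = 3 × 60000 / 102 = 180000 / 102 ms
3 measures = 3 × 180000 / 102 = 540000 / 102
= 5294.1 ms


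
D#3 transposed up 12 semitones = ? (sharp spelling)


Working:
D#3: chromatic position 3 in octave 3 → absolute = 3×12 + 3 = 39
Transpose up 12: 39 + 12 = 51
51 = 4×12 + 3 → D# in octave 4
Result = D#4


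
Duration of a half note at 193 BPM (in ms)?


Solution.
One quarter-note beat = 60000 / BPM = 60000 / 193 ms
Half note = 2 × quarter note
Duration = 2 × 60000 / 193 = 120000 / 193
= 621.8 ms


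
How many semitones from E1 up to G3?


Step by step:
Absolute semitone position = octave×12 + chromatic position
E1: 1×12 + 4 = 16
G3: 3×12 + 7 = 43
Difference = 43 - 16 = 27
= 27 semitones


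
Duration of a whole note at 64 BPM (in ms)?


Step by step:
One quarter-note beat = 60000 / BPM = 60000 / 64 ms
Whole note = 4 × quarter note
Duration = 4 × 60000 / 64 = 240000 / 64
= 3750.0 ms


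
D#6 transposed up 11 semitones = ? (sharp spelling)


Reasoning:
D#6: chromatic position 3 in octave 6 → absolute = 6×12 + 3 = 75
Transpose up 11: 75 + 11 = 86
86 = 7×12 + 2 → D in octave 7
Result = D7


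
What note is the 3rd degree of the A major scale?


Working:
Major scale pattern: W-W-H-W-W-W-H (2-2-1-2-2-2-1 semitones)
Starting from A:
  A + 2 semitones → B
  B + 2 semitones → C#
  C# + 1 semitone → D
  D + 2 semitones → E
  E + 2 semitones → F#
  F# + 2 semitones → G#
  G# + 1 semitone → A
Scale: A B C# D E F# G#
Degree 3 = C#


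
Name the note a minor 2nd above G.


A 2nd spans 2 letter names, so from G we land on A
A minor 2nd = 1 semitone above G
Spell A at that pitch: Ab
= Ab


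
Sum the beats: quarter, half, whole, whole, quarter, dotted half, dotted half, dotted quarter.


Solution.
Beat values:
  quarter = 1 beat
  half = 2 beats
  whole = 4 beats
  whole = 4 beats
  quarter = 1 beat
  dotted half = 3 beats
  dotted half = 3 beats
  dotted quarter = 1.5 beats
Sum = 1 + 2 + 4 + 4 + 1 + 3 + 3 + 1.5
= 19.5 beats
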